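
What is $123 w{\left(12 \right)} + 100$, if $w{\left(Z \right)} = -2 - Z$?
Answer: $-1622$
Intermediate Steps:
$123 w{\left(12 \right)} + 100 = 123 \left(-2 - 12\right) + 100 = 123 \left(-14\right) + 100 = -1722 + 100 = -1622$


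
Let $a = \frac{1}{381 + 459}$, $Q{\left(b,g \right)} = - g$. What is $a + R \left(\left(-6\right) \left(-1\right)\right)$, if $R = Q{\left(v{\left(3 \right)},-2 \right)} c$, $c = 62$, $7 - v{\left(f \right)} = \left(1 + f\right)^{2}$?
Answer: $\frac{624961}{840} \approx 744.0$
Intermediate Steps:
$v{\left(f \right)} = 7 - \left(1 + f\right)^{2}$
$R = 124$ ($R = \left(-1\right) \left(-2\right) 62 = 2 \cdot 62 = 124$)
$a = \frac{1}{840} \approx 0.0011905$
$a + R \left(\left(-6\right) \left(-1\right)\right) = \frac{1}{840} + 124 \left(\left(-6\right) \left(-1\right)\right) = \frac{1}{840} + 124 \cdot 6 = \frac{1}{840} + 744 = \frac{624961}{840}$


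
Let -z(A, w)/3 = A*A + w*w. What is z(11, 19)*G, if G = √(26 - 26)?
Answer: 0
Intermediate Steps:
G = 0 (G = √0 = 0)
z(A, w) = -3*A² - 3*w² (z(A, w) = -3*(A*A + w*w) = -3*(A² + w²) = -3*A² - 3*w²)
z(11, 19)*G = (-3*11² - 3*19²)*0 = (-3*121 - 3*361)*0 = (-363 - 1083)*0 = -1446*0 = 0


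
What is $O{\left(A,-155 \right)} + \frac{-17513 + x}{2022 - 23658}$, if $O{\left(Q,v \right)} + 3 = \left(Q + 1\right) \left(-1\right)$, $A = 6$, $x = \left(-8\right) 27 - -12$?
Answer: $- \frac{198643}{21636} \approx -9.1811$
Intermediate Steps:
$x = -204$ ($x = -216 + \left(-20 + 32\right) = -216 + 12 = -204$)
$O{\left(Q,v \right)} = -4 - Q$ ($O{\left(Q,v \right)} = -3 + \left(Q + 1\right) \left(-1\right) = -3 + \left(1 + Q\right) \left(-1\right) = -3 - \left(1 + Q\right) = -4 - Q$)
$O{\left(A,-155 \right)} + \frac{-17513 + x}{2022 - 23658} = \left(-4 - 6\right) + \frac{-17513 - 204}{2022 - 23658} = \left(-4 - 6\right) - \frac{17717}{-21636} = -10 - - \frac{17717}{21636} = -10 + \frac{17717}{21636} = - \frac{198643}{21636}$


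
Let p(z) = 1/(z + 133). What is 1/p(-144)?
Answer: -11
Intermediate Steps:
p(z) = 1/(133 + z)
1/p(-144) = 1/(1/(133 - 144)) = 1/(1/(-11)) = 1/(-1/11) = -11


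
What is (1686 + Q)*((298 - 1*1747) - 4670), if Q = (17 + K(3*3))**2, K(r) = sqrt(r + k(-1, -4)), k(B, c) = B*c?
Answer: -12164572 - 208046*sqrt(13) ≈ -1.2915e+7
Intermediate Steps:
K(r) = sqrt(4 + r) (K(r) = sqrt(r - 1*(-4)) = sqrt(r + 4) = sqrt(4 + r))
Q = (17 + sqrt(13))**2 (Q = (17 + sqrt(4 + 3*3))**2 = (17 + sqrt(4 + 9))**2 = (17 + sqrt(13))**2 ≈ 424.59)
(1686 + Q)*((298 - 1*1747) - 4670) = (1686 + (17 + sqrt(13))**2)*((298 - 1*1747) - 4670) = (1686 + (17 + sqrt(13))**2)*((298 - 1747) - 4670) = (1686 + (17 + sqrt(13))**2)*(-1449 - 4670) = (1686 + (17 + sqrt(13))**2)*(-6119) = -10316634 - 6119*(17 + sqrt(13))**2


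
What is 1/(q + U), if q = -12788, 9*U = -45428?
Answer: -9/160520 ≈ -5.6068e-5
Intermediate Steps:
U = -45428/9 (U = (⅑)*(-45428) = -45428/9 ≈ -5047.6)
1/(q + U) = 1/(-12788 - 45428/9) = 1/(-160520/9) = -9/160520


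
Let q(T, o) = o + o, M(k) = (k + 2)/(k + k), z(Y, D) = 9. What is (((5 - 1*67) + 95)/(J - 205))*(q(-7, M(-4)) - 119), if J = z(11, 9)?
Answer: 7821/392 ≈ 19.952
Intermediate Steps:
J = 9
M(k) = (2 + k)/(2*k) (M(k) = (2 + k)/((2*k)) = (2 + k)*(1/(2*k)) = (2 + k)/(2*k))
q(T, o) = 2*o
(((5 - 1*67) + 95)/(J - 205))*(q(-7, M(-4)) - 119) = (((5 - 1*67) + 95)/(9 - 205))*(2*((1/2)*(2 - 4)/(-4)) - 119) = (((5 - 67) + 95)/(-196))*(2*((1/2)*(-1/4)*(-2)) - 119) = ((-62 + 95)*(-1/196))*(2*(1/4) - 119) = (33*(-1/196))*(1/2 - 119) = -33/196*(-237/2) = 7821/392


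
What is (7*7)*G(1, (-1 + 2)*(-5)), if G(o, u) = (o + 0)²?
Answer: 49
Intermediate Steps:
G(o, u) = o²
(7*7)*G(1, (-1 + 2)*(-5)) = (7*7)*1² = 49*1 = 49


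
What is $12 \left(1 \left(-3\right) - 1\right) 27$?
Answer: $-1296$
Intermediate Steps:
$12 \left(1 \left(-3\right) - 1\right) 27 = 12 \left(-3 - 1\right) 27 = 12 \left(-4\right) 27 = \left(-48\right) 27 = -1296$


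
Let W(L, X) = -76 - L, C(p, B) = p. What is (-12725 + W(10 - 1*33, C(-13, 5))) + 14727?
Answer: 1949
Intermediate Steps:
(-12725 + W(10 - 1*33, C(-13, 5))) + 14727 = (-12725 + (-76 - (10 - 1*33))) + 14727 = (-12725 + (-76 - (10 - 33))) + 14727 = (-12725 + (-76 - 1*(-23))) + 14727 = (-12725 + (-76 + 23)) + 14727 = (-12725 - 53) + 14727 = -12778 + 14727 = 1949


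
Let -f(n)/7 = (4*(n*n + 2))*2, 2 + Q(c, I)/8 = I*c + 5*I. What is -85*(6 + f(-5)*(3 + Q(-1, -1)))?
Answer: -5783910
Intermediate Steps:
Q(c, I) = -16 + 40*I + 8*I*c (Q(c, I) = -16 + 8*(I*c + 5*I) = -16 + 8*(5*I + I*c) = -16 + (40*I + 8*I*c) = -16 + 40*I + 8*I*c)
f(n) = -112 - 56*n**2 (f(n) = -7*4*(n*n + 2)*2 = -7*4*(n**2 + 2)*2 = -7*4*(2 + n**2)*2 = -7*(8 + 4*n**2)*2 = -7*(16 + 8*n**2) = -112 - 56*n**2)
-85*(6 + f(-5)*(3 + Q(-1, -1))) = -85*(6 + (-112 - 56*(-5)**2)*(3 + (-16 + 40*(-1) + 8*(-1)*(-1)))) = -85*(6 + (-112 - 56*25)*(3 + (-16 - 40 + 8))) = -85*(6 + (-112 - 1400)*(3 - 48)) = -85*(6 - 1512*(-45)) = -85*(6 + 68040) = -85*68046 = -5783910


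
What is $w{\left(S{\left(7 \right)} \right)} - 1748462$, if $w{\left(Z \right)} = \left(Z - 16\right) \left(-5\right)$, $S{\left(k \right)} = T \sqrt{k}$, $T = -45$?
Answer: $-1748382 + 225 \sqrt{7} \approx -1.7478 \cdot 10^{6}$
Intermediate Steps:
$S{\left(k \right)} = - 45 \sqrt{k}$
$w{\left(Z \right)} = 80 - 5 Z$ ($w{\left(Z \right)} = \left(-16 + Z\right) \left(-5\right) = 80 - 5 Z$)
$w{\left(S{\left(7 \right)} \right)} - 1748462 = \left(80 - 5 \left(- 45 \sqrt{7}\right)\right) - 1748462 = \left(80 + 225 \sqrt{7}\right) - 1748462 = -1748382 + 225 \sqrt{7}$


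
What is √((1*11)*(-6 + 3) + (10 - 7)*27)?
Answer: 4*√3 ≈ 6.9282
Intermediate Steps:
√((1*11)*(-6 + 3) + (10 - 7)*27) = √(11*(-3) + 3*27) = √(-33 + 81) = √48 = 4*√3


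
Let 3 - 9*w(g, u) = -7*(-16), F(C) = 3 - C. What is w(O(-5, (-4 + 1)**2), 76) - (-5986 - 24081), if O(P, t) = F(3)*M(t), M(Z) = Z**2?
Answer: 270494/9 ≈ 30055.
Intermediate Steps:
O(P, t) = 0 (O(P, t) = (3 - 1*3)*t**2 = (3 - 3)*t**2 = 0*t**2 = 0)
w(g, u) = -109/9 (w(g, u) = 1/3 - (-7)*(-16)/9 = 1/3 - 1/9*112 = 1/3 - 112/9 = -109/9)
w(O(-5, (-4 + 1)**2), 76) - (-5986 - 24081) = -109/9 - (-5986 - 24081) = -109/9 - 1*(-30067) = -109/9 + 30067 = 270494/9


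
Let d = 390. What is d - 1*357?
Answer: 33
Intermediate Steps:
d - 1*357 = 390 - 1*357 = 390 - 357 = 33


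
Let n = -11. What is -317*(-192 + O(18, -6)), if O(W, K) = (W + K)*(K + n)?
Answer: 125532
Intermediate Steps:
O(W, K) = (-11 + K)*(K + W) (O(W, K) = (W + K)*(K - 11) = (K + W)*(-11 + K) = (-11 + K)*(K + W))
-317*(-192 + O(18, -6)) = -317*(-192 + ((-6)² - 11*(-6) - 11*18 - 6*18)) = -317*(-192 + (36 + 66 - 198 - 108)) = -317*(-192 - 204) = -317*(-396) = 125532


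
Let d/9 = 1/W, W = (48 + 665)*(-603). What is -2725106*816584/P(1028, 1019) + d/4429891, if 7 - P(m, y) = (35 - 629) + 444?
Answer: -470914040129639042633901/33224390704877 ≈ -1.4174e+10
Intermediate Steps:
W = -429939 (W = 713*(-603) = -429939)
P(m, y) = 157 (P(m, y) = 7 - ((35 - 629) + 444) = 7 - (-594 + 444) = 7 - 1*(-150) = 7 + 150 = 157)
d = -1/47771 (d = 9/(-429939) = 9*(-1/429939) = -1/47771 ≈ -2.0933e-5)
-2725106*816584/P(1028, 1019) + d/4429891 = -2725106/(157/816584) - 1/47771/4429891 = -2725106/(157*(1/816584)) - 1/47771*1/4429891 = -2725106/157/816584 - 1/211620322961 = -2725106*816584/157 - 1/211620322961 = -2225277957904/157 - 1/211620322961 = -470914040129639042633901/33224390704877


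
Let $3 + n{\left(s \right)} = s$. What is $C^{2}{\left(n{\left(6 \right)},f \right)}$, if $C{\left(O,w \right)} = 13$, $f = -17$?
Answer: $169$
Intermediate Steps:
$n{\left(s \right)} = -3 + s$
$C^{2}{\left(n{\left(6 \right)},f \right)} = 13^{2} = 169$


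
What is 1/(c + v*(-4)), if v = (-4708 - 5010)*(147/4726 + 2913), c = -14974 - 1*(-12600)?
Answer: 2363/267569510698 ≈ 8.8313e-9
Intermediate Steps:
c = -2374 (c = -14974 + 12600 = -2374)
v = -66893780115/2363 (v = -9718*(147*(1/4726) + 2913) = -9718*(147/4726 + 2913) = -9718*13766985/4726 = -66893780115/2363 ≈ -2.8309e+7)
1/(c + v*(-4)) = 1/(-2374 - 66893780115/2363*(-4)) = 1/(-2374 + 267575120460/2363) = 1/(267569510698/2363) = 2363/267569510698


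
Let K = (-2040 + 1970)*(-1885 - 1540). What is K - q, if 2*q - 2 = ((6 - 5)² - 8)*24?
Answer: 239833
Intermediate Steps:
K = 239750 (K = -70*(-3425) = 239750)
q = -83 (q = 1 + (((6 - 5)² - 8)*24)/2 = 1 + ((1² - 8)*24)/2 = 1 + ((1 - 8)*24)/2 = 1 + (-7*24)/2 = 1 + (½)*(-168) = 1 - 84 = -83)
K - q = 239750 - 1*(-83) = 239750 + 83 = 239833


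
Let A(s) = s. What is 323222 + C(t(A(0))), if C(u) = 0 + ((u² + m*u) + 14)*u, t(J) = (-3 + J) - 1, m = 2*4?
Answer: 323230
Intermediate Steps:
m = 8
t(J) = -4 + J
C(u) = u*(14 + u² + 8*u) (C(u) = 0 + ((u² + 8*u) + 14)*u = 0 + (14 + u² + 8*u)*u = 0 + u*(14 + u² + 8*u) = u*(14 + u² + 8*u))
323222 + C(t(A(0))) = 323222 + (-4 + 0)*(14 + (-4 + 0)² + 8*(-4 + 0)) = 323222 - 4*(14 + (-4)² + 8*(-4)) = 323222 - 4*(14 + 16 - 32) = 323222 - 4*(-2) = 323222 + 8 = 323230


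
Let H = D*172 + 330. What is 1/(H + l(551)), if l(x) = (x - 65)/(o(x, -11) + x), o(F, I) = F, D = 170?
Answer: 551/16293313 ≈ 3.3818e-5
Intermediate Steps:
H = 29570 (H = 170*172 + 330 = 29240 + 330 = 29570)
l(x) = (-65 + x)/(2*x) (l(x) = (x - 65)/(x + x) = (-65 + x)/((2*x)) = (-65 + x)*(1/(2*x)) = (-65 + x)/(2*x))
1/(H + l(551)) = 1/(29570 + (1/2)*(-65 + 551)/551) = 1/(29570 + (1/2)*(1/551)*486) = 1/(29570 + 243/551) = 1/(16293313/551) = 551/16293313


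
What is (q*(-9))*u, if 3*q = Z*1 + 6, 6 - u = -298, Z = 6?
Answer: -10944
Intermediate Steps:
u = 304 (u = 6 - 1*(-298) = 6 + 298 = 304)
q = 4 (q = (6*1 + 6)/3 = (6 + 6)/3 = (⅓)*12 = 4)
(q*(-9))*u = (4*(-9))*304 = -36*304 = -10944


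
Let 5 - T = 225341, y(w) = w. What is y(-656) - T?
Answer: 224680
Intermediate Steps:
T = -225336 (T = 5 - 1*225341 = 5 - 225341 = -225336)
y(-656) - T = -656 - 1*(-225336) = -656 + 225336 = 224680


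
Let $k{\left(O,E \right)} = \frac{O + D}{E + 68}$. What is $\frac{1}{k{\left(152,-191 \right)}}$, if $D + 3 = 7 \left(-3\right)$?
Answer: $- \frac{123}{128} \approx -0.96094$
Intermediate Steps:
$D = -24$ ($D = -3 + 7 \left(-3\right) = -3 - 21 = -24$)
$k{\left(O,E \right)} = \frac{-24 + O}{68 + E}$ ($k{\left(O,E \right)} = \frac{O - 24}{E + 68} = \frac{-24 + O}{68 + E}$)
$\frac{1}{k{\left(152,-191 \right)}} = \frac{1}{\frac{1}{68 - 191} \left(-24 + 152\right)} = \frac{1}{\frac{1}{-123} \cdot 128} = \frac{1}{\left(- \frac{1}{123}\right) 128} = \frac{1}{- \frac{128}{123}} = - \frac{123}{128}$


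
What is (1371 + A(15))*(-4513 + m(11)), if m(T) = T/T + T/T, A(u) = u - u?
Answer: -6184581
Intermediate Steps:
A(u) = 0
m(T) = 2 (m(T) = 1 + 1 = 2)
(1371 + A(15))*(-4513 + m(11)) = (1371 + 0)*(-4513 + 2) = 1371*(-4511) = -6184581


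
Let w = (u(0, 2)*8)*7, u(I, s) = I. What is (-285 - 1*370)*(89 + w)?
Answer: -58295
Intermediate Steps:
w = 0 (w = (0*8)*7 = 0*7 = 0)
(-285 - 1*370)*(89 + w) = (-285 - 1*370)*(89 + 0) = (-285 - 370)*89 = -655*89 = -58295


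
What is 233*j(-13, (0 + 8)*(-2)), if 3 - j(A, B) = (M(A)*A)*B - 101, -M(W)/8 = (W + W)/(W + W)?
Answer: 411944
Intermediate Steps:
M(W) = -8 (M(W) = -8*(W + W)/(W + W) = -8*2*W/(2*W) = -8*2*W*1/(2*W) = -8*1 = -8)
j(A, B) = 104 + 8*A*B (j(A, B) = 3 - ((-8*A)*B - 101) = 3 - (-8*A*B - 101) = 3 - (-101 - 8*A*B) = 3 + (101 + 8*A*B) = 104 + 8*A*B)
233*j(-13, (0 + 8)*(-2)) = 233*(104 + 8*(-13)*((0 + 8)*(-2))) = 233*(104 + 8*(-13)*(8*(-2))) = 233*(104 + 8*(-13)*(-16)) = 233*(104 + 1664) = 233*1768 = 411944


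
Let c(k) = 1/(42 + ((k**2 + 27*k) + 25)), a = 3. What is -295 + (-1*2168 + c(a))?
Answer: -386690/157 ≈ -2463.0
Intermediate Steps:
c(k) = 1/(67 + k**2 + 27*k) (c(k) = 1/(42 + (25 + k**2 + 27*k)) = 1/(67 + k**2 + 27*k))
-295 + (-1*2168 + c(a)) = -295 + (-1*2168 + 1/(67 + 3**2 + 27*3)) = -295 + (-2168 + 1/(67 + 9 + 81)) = -295 + (-2168 + 1/157) = -295 - 340375/157 = -386690/157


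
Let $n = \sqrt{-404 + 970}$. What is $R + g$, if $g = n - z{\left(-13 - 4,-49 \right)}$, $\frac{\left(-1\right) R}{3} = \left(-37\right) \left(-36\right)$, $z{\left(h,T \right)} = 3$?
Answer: $-3999 + \sqrt{566} \approx -3975.2$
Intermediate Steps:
$R = -3996$ ($R = - 3 \left(\left(-37\right) \left(-36\right)\right) = \left(-3\right) 1332 = -3996$)
$n = \sqrt{566} \approx 23.791$
$g = -3 + \sqrt{566}$ ($g = \sqrt{566} - 3 = -3 + \sqrt{566} \approx 20.791$)
$R + g = -3996 - \left(3 - \sqrt{566}\right) = -3999 + \sqrt{566}$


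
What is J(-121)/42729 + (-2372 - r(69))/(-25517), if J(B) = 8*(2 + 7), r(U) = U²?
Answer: 102207727/363438631 ≈ 0.28122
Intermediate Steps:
J(B) = 72 (J(B) = 8*9 = 72)
J(-121)/42729 + (-2372 - r(69))/(-25517) = 72/42729 + (-2372 - 1*69²)/(-25517) = 72*(1/42729) + (-2372 - 1*4761)*(-1/25517) = 24/14243 + (-2372 - 4761)*(-1/25517) = 24/14243 - 7133*(-1/25517) = 24/14243 + 7133/25517 = 102207727/363438631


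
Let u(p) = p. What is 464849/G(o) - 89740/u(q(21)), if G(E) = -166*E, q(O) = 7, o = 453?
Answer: -964503209/75198 ≈ -12826.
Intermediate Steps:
464849/G(o) - 89740/u(q(21)) = 464849/((-166*453)) - 89740/7 = 464849/(-75198) - 89740*⅐ = 464849*(-1/75198) - 12820 = -464849/75198 - 12820 = -964503209/75198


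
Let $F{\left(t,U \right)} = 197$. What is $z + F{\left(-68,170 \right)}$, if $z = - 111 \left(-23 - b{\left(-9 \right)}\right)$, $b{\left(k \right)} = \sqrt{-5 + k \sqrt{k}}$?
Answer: $2750 + 111 \sqrt{-5 - 27 i} \approx 3122.0 - 447.17 i$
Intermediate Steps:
$b{\left(k \right)} = \sqrt{-5 + k^{\frac{3}{2}}}$
$z = 2553 + 111 \sqrt{-5 - 27 i}$ ($z = - 111 \left(-23 - \sqrt{-5 + \left(-9\right)^{\frac{3}{2}}}\right) = - 111 \left(-23 - \sqrt{-5 - 27 i}\right) = 2553 + 111 \sqrt{-5 - 27 i} \approx 2925.0 - 447.17 i$)
$z + F{\left(-68,170 \right)} = \left(2553 + 111 \sqrt{-5 - 27 i}\right) + 197 = 2750 + 111 \sqrt{-5 - 27 i}$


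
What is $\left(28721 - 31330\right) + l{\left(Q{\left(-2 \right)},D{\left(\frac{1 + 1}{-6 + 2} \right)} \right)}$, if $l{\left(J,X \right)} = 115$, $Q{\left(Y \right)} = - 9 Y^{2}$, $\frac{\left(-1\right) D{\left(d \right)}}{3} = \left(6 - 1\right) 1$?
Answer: $-2494$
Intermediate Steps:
$D{\left(d \right)} = -15$ ($D{\left(d \right)} = - 3 \left(6 - 1\right) 1 = - 3 \cdot 5 \cdot 1 = \left(-3\right) 5 = -15$)
$\left(28721 - 31330\right) + l{\left(Q{\left(-2 \right)},D{\left(\frac{1 + 1}{-6 + 2} \right)} \right)} = \left(28721 - 31330\right) + 115 = -2609 + 115 = -2494$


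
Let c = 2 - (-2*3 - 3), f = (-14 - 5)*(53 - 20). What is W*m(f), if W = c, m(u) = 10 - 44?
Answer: -374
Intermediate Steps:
f = -627 (f = -19*33 = -627)
m(u) = -34
c = 11 (c = 2 - (-6 - 3) = 2 - 1*(-9) = 2 + 9 = 11)
W = 11
W*m(f) = 11*(-34) = -374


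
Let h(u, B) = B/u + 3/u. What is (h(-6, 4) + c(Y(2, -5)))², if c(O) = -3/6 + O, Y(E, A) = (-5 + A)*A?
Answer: 21025/9 ≈ 2336.1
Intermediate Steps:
Y(E, A) = A*(-5 + A)
h(u, B) = 3/u + B/u
c(O) = -½ + O (c(O) = -3*⅙ + O = -½ + O)
(h(-6, 4) + c(Y(2, -5)))² = ((3 + 4)/(-6) + (-½ - 5*(-5 - 5)))² = (-⅙*7 + (-½ - 5*(-10)))² = (-7/6 + (-½ + 50))² = (-7/6 + 99/2)² = (145/3)² = 21025/9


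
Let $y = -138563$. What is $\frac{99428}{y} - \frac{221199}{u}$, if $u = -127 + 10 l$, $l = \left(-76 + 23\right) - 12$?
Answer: $\frac{10190913827}{35887817} \approx 283.97$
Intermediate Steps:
$l = -65$ ($l = -53 - 12 = -65$)
$u = -777$ ($u = -127 + 10 \left(-65\right) = -127 - 650 = -777$)
$\frac{99428}{y} - \frac{221199}{u} = \frac{99428}{-138563} - \frac{221199}{-777} = 99428 \left(- \frac{1}{138563}\right) - - \frac{73733}{259} = - \frac{99428}{138563} + \frac{73733}{259} = \frac{10190913827}{35887817}$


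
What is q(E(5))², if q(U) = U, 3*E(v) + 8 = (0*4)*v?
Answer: 64/9 ≈ 7.1111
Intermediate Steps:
E(v) = -8/3 (E(v) = -8/3 + ((0*4)*v)/3 = -8/3 + (0*v)/3 = -8/3 + (⅓)*0 = -8/3 + 0 = -8/3)
q(E(5))² = (-8/3)² = 64/9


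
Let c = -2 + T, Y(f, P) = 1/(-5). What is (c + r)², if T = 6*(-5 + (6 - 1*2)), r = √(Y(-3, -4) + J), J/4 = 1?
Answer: (40 - √95)²/25 ≈ 36.610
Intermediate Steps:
J = 4 (J = 4*1 = 4)
Y(f, P) = -⅕
r = √95/5 (r = √(-⅕ + 4) = √(19/5) = √95/5 ≈ 1.9494)
T = -6 (T = 6*(-5 + (6 - 2)) = 6*(-5 + 4) = 6*(-1) = -6)
c = -8 (c = -2 - 6 = -8)
(c + r)² = (-8 + √95/5)²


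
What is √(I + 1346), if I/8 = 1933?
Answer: 41*√10 ≈ 129.65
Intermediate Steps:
I = 15464 (I = 8*1933 = 15464)
√(I + 1346) = √(15464 + 1346) = √16810 = 41*√10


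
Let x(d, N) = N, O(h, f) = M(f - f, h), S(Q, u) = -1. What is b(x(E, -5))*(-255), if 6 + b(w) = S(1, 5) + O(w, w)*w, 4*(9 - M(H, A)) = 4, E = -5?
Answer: 11985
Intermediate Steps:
M(H, A) = 8 (M(H, A) = 9 - ¼*4 = 9 - 1 = 8)
O(h, f) = 8
b(w) = -7 + 8*w (b(w) = -6 + (-1 + 8*w) = -7 + 8*w)
b(x(E, -5))*(-255) = (-7 + 8*(-5))*(-255) = (-7 - 40)*(-255) = -47*(-255) = 11985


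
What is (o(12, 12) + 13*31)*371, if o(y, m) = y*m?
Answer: 202937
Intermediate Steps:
o(y, m) = m*y
(o(12, 12) + 13*31)*371 = (12*12 + 13*31)*371 = (144 + 403)*371 = 547*371 = 202937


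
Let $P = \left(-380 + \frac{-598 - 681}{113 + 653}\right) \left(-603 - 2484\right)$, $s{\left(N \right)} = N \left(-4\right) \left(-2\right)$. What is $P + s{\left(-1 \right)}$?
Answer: $\frac{902506105}{766} \approx 1.1782 \cdot 10^{6}$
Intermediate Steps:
$s{\left(N \right)} = 8 N$ ($s{\left(N \right)} = - 4 N \left(-2\right) = 8 N$)
$P = \frac{902512233}{766}$ ($P = \left(-380 - \frac{1279}{766}\right) \left(-3087\right) = \left(- \frac{292359}{766}\right) \left(-3087\right) = \frac{902512233}{766} \approx 1.1782 \cdot 10^{6}$)
$P + s{\left(-1 \right)} = \frac{902512233}{766} + 8 \left(-1\right) = \frac{902512233}{766} - 8 = \frac{902506105}{766}$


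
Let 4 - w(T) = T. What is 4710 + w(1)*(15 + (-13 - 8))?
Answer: 4692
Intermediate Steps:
w(T) = 4 - T
4710 + w(1)*(15 + (-13 - 8)) = 4710 + (4 - 1*1)*(15 + (-13 - 8)) = 4710 + (4 - 1)*(15 - 21) = 4710 + 3*(-6) = 4710 - 18 = 4692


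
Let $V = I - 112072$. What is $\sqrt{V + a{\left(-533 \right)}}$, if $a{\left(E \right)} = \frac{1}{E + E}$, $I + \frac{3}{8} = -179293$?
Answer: $\frac{i \sqrt{1324379172558}}{2132} \approx 539.78 i$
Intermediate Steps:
$I = - \frac{1434347}{8}$ ($I = - \frac{3}{8} - 179293 = - \frac{1434347}{8} \approx -1.7929 \cdot 10^{5}$)
$a{\left(E \right)} = \frac{1}{2 E}$
$V = - \frac{2330923}{8}$ ($V = - \frac{1434347}{8} - 112072 = - \frac{2330923}{8} \approx -2.9137 \cdot 10^{5}$)
$\sqrt{V + a{\left(-533 \right)}} = \sqrt{- \frac{2330923}{8} + \frac{1}{2 \left(-533\right)}} = \sqrt{- \frac{2330923}{8} + \frac{1}{2} \left(- \frac{1}{533}\right)} = \sqrt{- \frac{2330923}{8} - \frac{1}{1066}} = \sqrt{- \frac{1242381963}{4264}} = \frac{i \sqrt{1324379172558}}{2132}$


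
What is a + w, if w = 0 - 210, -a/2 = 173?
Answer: -556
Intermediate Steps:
a = -346 (a = -2*173 = -346)
w = -210
a + w = -346 - 210 = -556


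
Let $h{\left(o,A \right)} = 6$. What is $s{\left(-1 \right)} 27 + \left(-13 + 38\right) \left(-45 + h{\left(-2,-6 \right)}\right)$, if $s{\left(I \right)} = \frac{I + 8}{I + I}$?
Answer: $- \frac{2139}{2} \approx -1069.5$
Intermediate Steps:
$s{\left(I \right)} = \frac{8 + I}{2 I}$
$s{\left(-1 \right)} 27 + \left(-13 + 38\right) \left(-45 + h{\left(-2,-6 \right)}\right) = \frac{8 - 1}{2 \left(-1\right)} 27 + \left(-13 + 38\right) \left(-45 + 6\right) = \frac{1}{2} \left(-1\right) 7 \cdot 27 + 25 \left(-39\right) = \left(- \frac{7}{2}\right) 27 - 975 = - \frac{189}{2} - 975 = - \frac{2139}{2}$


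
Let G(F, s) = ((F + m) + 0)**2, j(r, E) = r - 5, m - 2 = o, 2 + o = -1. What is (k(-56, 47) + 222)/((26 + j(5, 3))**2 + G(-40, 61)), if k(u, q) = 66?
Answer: 288/2357 ≈ 0.12219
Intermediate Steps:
o = -3 (o = -2 - 1 = -3)
m = -1 (m = 2 - 3 = -1)
j(r, E) = -5 + r
G(F, s) = (-1 + F)**2 (G(F, s) = ((F - 1) + 0)**2 = ((-1 + F) + 0)**2 = (-1 + F)**2)
(k(-56, 47) + 222)/((26 + j(5, 3))**2 + G(-40, 61)) = (66 + 222)/((26 + (-5 + 5))**2 + (-1 - 40)**2) = 288/((26 + 0)**2 + (-41)**2) = 288/(26**2 + 1681) = 288/(676 + 1681) = 288/2357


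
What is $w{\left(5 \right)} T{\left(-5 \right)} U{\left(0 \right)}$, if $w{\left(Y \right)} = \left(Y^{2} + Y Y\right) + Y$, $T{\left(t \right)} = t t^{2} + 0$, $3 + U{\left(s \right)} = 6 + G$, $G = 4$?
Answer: $-48125$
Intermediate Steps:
$U{\left(s \right)} = 7$ ($U{\left(s \right)} = -3 + \left(6 + 4\right) = -3 + 10 = 7$)
$T{\left(t \right)} = t^{3}$ ($T{\left(t \right)} = t^{3} + 0 = t^{3}$)
$w{\left(Y \right)} = Y + 2 Y^{2}$ ($w{\left(Y \right)} = \left(Y^{2} + Y^{2}\right) + Y = 2 Y^{2} + Y = Y + 2 Y^{2}$)
$w{\left(5 \right)} T{\left(-5 \right)} U{\left(0 \right)} = 5 \left(1 + 2 \cdot 5\right) \left(-5\right)^{3} \cdot 7 = 5 \left(1 + 10\right) \left(-125\right) 7 = 5 \cdot 11 \left(-125\right) 7 = 55 \left(-125\right) 7 = \left(-6875\right) 7 = -48125$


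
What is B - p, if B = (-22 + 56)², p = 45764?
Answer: -44608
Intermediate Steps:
B = 1156 (B = 34² = 1156)
B - p = 1156 - 1*45764 = 1156 - 45764 = -44608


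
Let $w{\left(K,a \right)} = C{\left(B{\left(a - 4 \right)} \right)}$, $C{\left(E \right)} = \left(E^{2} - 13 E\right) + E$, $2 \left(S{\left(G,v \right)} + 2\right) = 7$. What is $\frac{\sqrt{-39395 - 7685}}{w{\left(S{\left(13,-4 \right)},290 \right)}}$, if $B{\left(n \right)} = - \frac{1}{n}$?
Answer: $\frac{163592 i \sqrt{11770}}{3433} \approx 5169.8 i$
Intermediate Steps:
$S{\left(G,v \right)} = \frac{3}{2}$ ($S{\left(G,v \right)} = -2 + \frac{1}{2} \cdot 7 = -2 + \frac{7}{2} = \frac{3}{2}$)
$C{\left(E \right)} = E^{2} - 12 E$
$w{\left(K,a \right)} = - \frac{-12 - \frac{1}{-4 + a}}{-4 + a}$ ($w{\left(K,a \right)} = - \frac{1}{a - 4} \left(-12 - \frac{1}{a - 4}\right) = - \frac{1}{-4 + a} \left(-12 - \frac{1}{-4 + a}\right) = - \frac{-12 - \frac{1}{-4 + a}}{-4 + a}$)
$\frac{\sqrt{-39395 - 7685}}{w{\left(S{\left(13,-4 \right)},290 \right)}} = \frac{\sqrt{-39395 - 7685}}{\frac{1}{\left(-4 + 290\right)^{2}} \left(-47 + 12 \cdot 290\right)} = \frac{\sqrt{-47080}}{\frac{1}{81796} \left(-47 + 3480\right)} = \frac{2 i \sqrt{11770}}{\frac{1}{81796} \cdot 3433} = \frac{2 i \sqrt{11770}}{\frac{3433}{81796}} = 2 i \sqrt{11770} \cdot \frac{81796}{3433} = \frac{163592 i \sqrt{11770}}{3433}$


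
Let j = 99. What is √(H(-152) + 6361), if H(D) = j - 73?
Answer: √6387 ≈ 79.919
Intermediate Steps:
H(D) = 26 (H(D) = 99 - 73 = 26)
√(H(-152) + 6361) = √(26 + 6361) = √6387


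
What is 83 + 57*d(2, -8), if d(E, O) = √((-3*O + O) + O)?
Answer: 83 + 114*√2 ≈ 244.22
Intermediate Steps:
d(E, O) = √(-O) (d(E, O) = √(-2*O + O) = √(-O))
83 + 57*d(2, -8) = 83 + 57*√(-1*(-8)) = 83 + 57*√8 = 83 + 57*(2*√2) = 83 + 114*√2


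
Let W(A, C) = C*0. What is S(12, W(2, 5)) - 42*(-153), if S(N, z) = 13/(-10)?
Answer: 64247/10 ≈ 6424.7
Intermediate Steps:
W(A, C) = 0
S(N, z) = -13/10 (S(N, z) = 13*(-⅒) = -13/10)
S(12, W(2, 5)) - 42*(-153) = -13/10 - 42*(-153) = -13/10 + 6426 = 64247/10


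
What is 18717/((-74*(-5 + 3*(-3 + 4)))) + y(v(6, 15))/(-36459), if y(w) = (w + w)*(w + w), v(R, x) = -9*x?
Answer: 74623767/599548 ≈ 124.47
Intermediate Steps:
y(w) = 4*w² (y(w) = (2*w)*(2*w) = 4*w²)
18717/((-74*(-5 + 3*(-3 + 4)))) + y(v(6, 15))/(-36459) = 18717/((-74*(-5 + 3*(-3 + 4)))) + (4*(-9*15)²)/(-36459) = 18717/((-74*(-5 + 3*1))) + (4*(-135)²)*(-1/36459) = 18717/((-74*(-5 + 3))) + (4*18225)*(-1/36459) = 18717/((-74*(-2))) + 72900*(-1/36459) = 18717/148 - 8100/4051 = 74623767/599548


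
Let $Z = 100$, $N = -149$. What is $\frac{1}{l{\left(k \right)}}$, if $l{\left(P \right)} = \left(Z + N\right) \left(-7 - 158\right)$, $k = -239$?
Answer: $\frac{1}{8085} \approx 0.00012369$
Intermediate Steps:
$l{\left(P \right)} = 8085$ ($l{\left(P \right)} = \left(100 - 149\right) \left(-7 - 158\right) = \left(-49\right) \left(-165\right) = 8085$)
$\frac{1}{l{\left(k \right)}} = \frac{1}{8085}$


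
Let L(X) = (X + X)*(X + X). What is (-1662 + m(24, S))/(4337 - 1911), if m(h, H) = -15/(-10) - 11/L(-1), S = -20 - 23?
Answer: -6653/9704 ≈ -0.68559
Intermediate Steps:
S = -43
L(X) = 4*X² (L(X) = (2*X)*(2*X) = 4*X²)
m(h, H) = -5/4 (m(h, H) = -15/(-10) - 11/(4*(-1)²) = -15*(-⅒) - 11/(4*1) = 3/2 - 11/4 = -5/4)
(-1662 + m(24, S))/(4337 - 1911) = (-1662 - 5/4)/(4337 - 1911) = -6653/4/2426 = -6653/4*1/2426 = -6653/9704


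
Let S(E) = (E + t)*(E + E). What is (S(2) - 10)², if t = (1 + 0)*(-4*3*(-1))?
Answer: 2116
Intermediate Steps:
t = 12 (t = 1*(-12*(-1)) = 1*12 = 12)
S(E) = 2*E*(12 + E) (S(E) = (E + 12)*(E + E) = (12 + E)*(2*E) = 2*E*(12 + E))
(S(2) - 10)² = (2*2*(12 + 2) - 10)² = (2*2*14 - 10)² = (56 - 10)² = 46² = 2116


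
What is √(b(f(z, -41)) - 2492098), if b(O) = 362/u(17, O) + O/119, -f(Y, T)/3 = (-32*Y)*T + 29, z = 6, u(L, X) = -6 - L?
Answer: I*√18670337314601/2737 ≈ 1578.7*I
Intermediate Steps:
f(Y, T) = -87 + 96*T*Y (f(Y, T) = -3*((-32*Y)*T + 29) = -3*(-32*T*Y + 29) = -3*(29 - 32*T*Y) = -87 + 96*T*Y)
b(O) = -362/23 + O/119 (b(O) = 362/(-6 - 1*17) + O/119 = 362/(-6 - 17) + O*(1/119) = 362/(-23) + O/119 = 362*(-1/23) + O/119 = -362/23 + O/119)
√(b(f(z, -41)) - 2492098) = √((-362/23 + (-87 + 96*(-41)*6)/119) - 2492098) = √((-362/23 + (-87 - 23616)/119) - 2492098) = √((-362/23 + (1/119)*(-23703)) - 2492098) = √((-362/23 - 23703/119) - 2492098) = √(-588247/2737 - 2492098) = √(-6821460473/2737) = I*√18670337314601/2737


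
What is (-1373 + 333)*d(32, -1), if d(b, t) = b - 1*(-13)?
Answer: -46800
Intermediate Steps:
d(b, t) = 13 + b (d(b, t) = b + 13 = 13 + b)
(-1373 + 333)*d(32, -1) = (-1373 + 333)*(13 + 32) = -1040*45 = -46800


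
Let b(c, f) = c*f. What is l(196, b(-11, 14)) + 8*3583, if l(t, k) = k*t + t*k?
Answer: -31704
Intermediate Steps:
l(t, k) = 2*k*t (l(t, k) = k*t + k*t = 2*k*t)
l(196, b(-11, 14)) + 8*3583 = 2*(-11*14)*196 + 8*3583 = 2*(-154)*196 + 28664 = -60368 + 28664 = -31704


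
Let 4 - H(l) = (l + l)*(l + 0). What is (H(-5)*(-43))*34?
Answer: 67252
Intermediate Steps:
H(l) = 4 - 2*l² (H(l) = 4 - (l + l)*(l + 0) = 4 - 2*l*l = 4 - 2*l²)
(H(-5)*(-43))*34 = ((4 - 2*(-5)²)*(-43))*34 = ((4 - 2*25)*(-43))*34 = ((4 - 50)*(-43))*34 = -46*(-43)*34 = 1978*34 = 67252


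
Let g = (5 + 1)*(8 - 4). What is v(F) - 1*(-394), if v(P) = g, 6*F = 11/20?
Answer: 418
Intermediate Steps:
g = 24 (g = 6*4 = 24)
F = 11/120 (F = (11/20)/6 = (11*(1/20))/6 = (⅙)*(11/20) = 11/120 ≈ 0.091667)
v(P) = 24
v(F) - 1*(-394) = 24 - 1*(-394) = 24 + 394 = 418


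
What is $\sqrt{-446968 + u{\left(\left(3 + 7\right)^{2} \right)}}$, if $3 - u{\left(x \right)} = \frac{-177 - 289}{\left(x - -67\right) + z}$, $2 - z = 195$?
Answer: $\frac{9 i \sqrt{932594}}{13} \approx 668.57 i$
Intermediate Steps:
$z = -193$ ($z = 2 - 195 = -193$)
$u{\left(x \right)} = 3 + \frac{466}{-126 + x}$ ($u{\left(x \right)} = 3 - \frac{-177 - 289}{\left(x - -67\right) - 193} = 3 - - \frac{466}{\left(x + 67\right) - 193} = 3 - - \frac{466}{\left(67 + x\right) - 193} = 3 - - \frac{466}{-126 + x} = 3 + \frac{466}{-126 + x}$)
$\sqrt{-446968 + u{\left(\left(3 + 7\right)^{2} \right)}} = \sqrt{-446968 + \frac{88 + 3 \left(3 + 7\right)^{2}}{-126 + \left(3 + 7\right)^{2}}} = \sqrt{-446968 + \frac{88 + 3 \cdot 10^{2}}{-126 + 10^{2}}} = \sqrt{-446968 + \frac{88 + 3 \cdot 100}{-126 + 100}} = \sqrt{-446968 + \frac{88 + 300}{-26}} = \sqrt{-446968 - \frac{194}{13}} = \sqrt{- \frac{5810778}{13}} = \frac{9 i \sqrt{932594}}{13}$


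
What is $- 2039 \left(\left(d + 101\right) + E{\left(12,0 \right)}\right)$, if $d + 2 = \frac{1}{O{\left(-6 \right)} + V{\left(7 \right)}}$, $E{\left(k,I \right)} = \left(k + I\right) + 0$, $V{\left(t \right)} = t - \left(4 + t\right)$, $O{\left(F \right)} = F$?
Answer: $- \frac{2261251}{10} \approx -2.2613 \cdot 10^{5}$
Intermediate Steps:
$V{\left(t \right)} = -4$
$E{\left(k,I \right)} = I + k$ ($E{\left(k,I \right)} = \left(I + k\right) + 0 = I + k$)
$d = - \frac{21}{10}$ ($d = -2 + \frac{1}{-6 - 4} = -2 + \frac{1}{-10} = -2 - \frac{1}{10} = - \frac{21}{10} \approx -2.1$)
$- 2039 \left(\left(d + 101\right) + E{\left(12,0 \right)}\right) = - 2039 \left(\left(- \frac{21}{10} + 101\right) + \left(0 + 12\right)\right) = - 2039 \left(\frac{989}{10} + 12\right) = \left(-2039\right) \frac{1109}{10} = - \frac{2261251}{10}$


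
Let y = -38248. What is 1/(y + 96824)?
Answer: 1/58576 ≈ 1.7072e-5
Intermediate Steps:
1/(y + 96824) = 1/(-38248 + 96824) = 1/58576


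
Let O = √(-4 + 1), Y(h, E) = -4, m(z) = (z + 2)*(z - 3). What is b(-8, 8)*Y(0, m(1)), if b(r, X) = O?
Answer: -4*I*√3 ≈ -6.9282*I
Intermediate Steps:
m(z) = (-3 + z)*(2 + z) (m(z) = (2 + z)*(-3 + z) = (-3 + z)*(2 + z))
O = I*√3 (O = √(-3) = I*√3 ≈ 1.732*I)
b(r, X) = I*√3
b(-8, 8)*Y(0, m(1)) = (I*√3)*(-4) = -4*I*√3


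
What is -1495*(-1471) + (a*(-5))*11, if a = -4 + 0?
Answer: 2199365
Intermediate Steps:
a = -4
-1495*(-1471) + (a*(-5))*11 = -1495*(-1471) - 4*(-5)*11 = 2199145 + 20*11 = 2199145 + 220 = 2199365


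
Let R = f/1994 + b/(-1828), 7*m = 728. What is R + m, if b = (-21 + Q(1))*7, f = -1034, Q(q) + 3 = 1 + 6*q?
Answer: 188715231/1822516 ≈ 103.55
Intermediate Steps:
Q(q) = -2 + 6*q (Q(q) = -3 + (1 + 6*q) = -2 + 6*q)
m = 104 (m = (1/7)*728 = 104)
b = -119 (b = (-21 + (-2 + 6*1))*7 = (-21 + (-2 + 6))*7 = (-21 + 4)*7 = -17*7 = -119)
R = -826433/1822516 (R = -1034/1994 - 119/(-1828) = -1034*1/1994 - 119*(-1/1828) = -517/997 + 119/1828 = -826433/1822516 ≈ -0.45346)
R + m = -826433/1822516 + 104 = 188715231/1822516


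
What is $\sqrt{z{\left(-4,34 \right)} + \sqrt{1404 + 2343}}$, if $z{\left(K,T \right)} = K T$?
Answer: $\sqrt{-136 + \sqrt{3747}} \approx 8.648 i$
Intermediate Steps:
$\sqrt{z{\left(-4,34 \right)} + \sqrt{1404 + 2343}} = \sqrt{\left(-4\right) 34 + \sqrt{1404 + 2343}} = \sqrt{-136 + \sqrt{3747}}$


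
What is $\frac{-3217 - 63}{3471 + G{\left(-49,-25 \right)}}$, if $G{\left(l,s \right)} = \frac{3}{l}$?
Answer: $- \frac{40180}{42519} \approx -0.94499$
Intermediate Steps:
$\frac{-3217 - 63}{3471 + G{\left(-49,-25 \right)}} = \frac{-3217 - 63}{3471 + \frac{3}{-49}} = - \frac{3280}{3471 + 3 \left(- \frac{1}{49}\right)} = - \frac{3280}{3471 - \frac{3}{49}} = - \frac{3280}{\frac{170076}{49}} = \left(-3280\right) \frac{49}{170076} = - \frac{40180}{42519}$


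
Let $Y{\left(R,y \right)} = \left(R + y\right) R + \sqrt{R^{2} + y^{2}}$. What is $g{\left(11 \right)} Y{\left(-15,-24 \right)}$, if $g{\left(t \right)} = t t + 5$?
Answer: $73710 + 378 \sqrt{89} \approx 77276.0$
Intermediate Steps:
$g{\left(t \right)} = 5 + t^{2}$ ($g{\left(t \right)} = t^{2} + 5 = 5 + t^{2}$)
$Y{\left(R,y \right)} = \sqrt{R^{2} + y^{2}} + R \left(R + y\right)$ ($Y{\left(R,y \right)} = R \left(R + y\right) + \sqrt{R^{2} + y^{2}} = \sqrt{R^{2} + y^{2}} + R \left(R + y\right)$)
$g{\left(11 \right)} Y{\left(-15,-24 \right)} = \left(5 + 11^{2}\right) \left(\left(-15\right)^{2} + \sqrt{\left(-15\right)^{2} + \left(-24\right)^{2}} - -360\right) = \left(5 + 121\right) \left(225 + \sqrt{225 + 576} + 360\right) = 126 \left(225 + \sqrt{801} + 360\right) = 126 \left(225 + 3 \sqrt{89} + 360\right) = 126 \left(585 + 3 \sqrt{89}\right) = 73710 + 378 \sqrt{89}$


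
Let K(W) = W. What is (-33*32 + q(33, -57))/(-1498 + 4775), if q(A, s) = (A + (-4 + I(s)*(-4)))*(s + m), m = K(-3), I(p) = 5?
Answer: -1596/3277 ≈ -0.48703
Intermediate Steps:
m = -3
q(A, s) = (-24 + A)*(-3 + s) (q(A, s) = (A + (-4 + 5*(-4)))*(s - 3) = (A + (-4 - 20))*(-3 + s) = (A - 24)*(-3 + s) = (-24 + A)*(-3 + s))
(-33*32 + q(33, -57))/(-1498 + 4775) = (-33*32 + (72 - 24*(-57) - 3*33 + 33*(-57)))/(-1498 + 4775) = (-1056 + (72 + 1368 - 99 - 1881))/3277 = (-1056 - 540)*(1/3277) = -1596*1/3277 = -1596/3277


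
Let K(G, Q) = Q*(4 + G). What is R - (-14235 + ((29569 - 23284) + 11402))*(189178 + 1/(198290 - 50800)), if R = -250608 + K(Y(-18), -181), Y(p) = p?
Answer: -48176910136576/73745 ≈ -6.5329e+8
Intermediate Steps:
R = -248074 (R = -250608 - 181*(4 - 18) = -250608 - 181*(-14) = -250608 + 2534 = -248074)
R - (-14235 + ((29569 - 23284) + 11402))*(189178 + 1/(198290 - 50800)) = -248074 - (-14235 + ((29569 - 23284) + 11402))*(189178 + 1/(198290 - 50800)) = -248074 - (-14235 + (6285 + 11402))*(189178 + 1/147490) = -248074 - (-14235 + 17687)*(189178 + 1/147490) = -248074 - 3452*27901863221/147490 = -248074 - 1*48158615919446/73745 = -248074 - 48158615919446/73745 = -48176910136576/73745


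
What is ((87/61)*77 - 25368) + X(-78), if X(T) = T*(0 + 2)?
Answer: -1550265/61 ≈ -25414.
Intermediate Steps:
X(T) = 2*T (X(T) = T*2 = 2*T)
((87/61)*77 - 25368) + X(-78) = ((87/61)*77 - 25368) + 2*(-78) = ((87*(1/61))*77 - 25368) - 156 = ((87/61)*77 - 25368) - 156 = (6699/61 - 25368) - 156 = -1540749/61 - 156 = -1550265/61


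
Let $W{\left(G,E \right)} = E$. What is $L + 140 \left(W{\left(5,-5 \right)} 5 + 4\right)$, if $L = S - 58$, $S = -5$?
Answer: $-3003$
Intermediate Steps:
$L = -63$ ($L = -5 - 58 = -63$)
$L + 140 \left(W{\left(5,-5 \right)} 5 + 4\right) = -63 + 140 \left(\left(-5\right) 5 + 4\right) = -63 + 140 \left(-25 + 4\right) = -63 + 140 \left(-21\right) = -63 - 2940 = -3003$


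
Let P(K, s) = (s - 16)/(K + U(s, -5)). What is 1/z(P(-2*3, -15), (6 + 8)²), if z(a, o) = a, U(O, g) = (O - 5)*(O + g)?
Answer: -394/31 ≈ -12.710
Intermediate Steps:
U(O, g) = (-5 + O)*(O + g)
P(K, s) = (-16 + s)/(25 + K + s² - 10*s) (P(K, s) = (s - 16)/(K + (s² - 5*s - 5*(-5) + s*(-5))) = (-16 + s)/(K + (s² - 5*s + 25 - 5*s)) = (-16 + s)/(K + (25 + s² - 10*s)) = (-16 + s)/(25 + K + s² - 10*s))
1/z(P(-2*3, -15), (6 + 8)²) = 1/((-16 - 15)/(25 - 2*3 + (-15)² - 10*(-15))) = 1/(-31/(25 - 6 + 225 + 150)) = 1/(-31/394) = -394/31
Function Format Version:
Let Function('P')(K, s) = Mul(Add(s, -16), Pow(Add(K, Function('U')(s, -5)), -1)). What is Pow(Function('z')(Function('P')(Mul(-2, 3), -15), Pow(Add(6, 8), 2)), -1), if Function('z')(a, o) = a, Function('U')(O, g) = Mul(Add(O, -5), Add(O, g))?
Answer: Rational(-394, 31) ≈ -12.710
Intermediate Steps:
Function('U')(O, g) = Mul(Add(-5, O), Add(O, g))
Function('P')(K, s) = Mul(Pow(Add(25, K, Pow(s, 2), Mul(-10, s)), -1), Add(-16, s)) (Function('P')(K, s) = Mul(Add(s, -16), Pow(Add(K, Add(Pow(s, 2), Mul(-5, s), Mul(-5, -5), Mul(s, -5))), -1)) = Mul(Add(-16, s), Pow(Add(K, Add(Pow(s, 2), Mul(-5, s), 25, Mul(-5, s))), -1)) = Mul(Add(-16, s), Pow(Add(K, Add(25, Pow(s, 2), Mul(-10, s))), -1)) = Mul(Add(-16, s), Pow(Add(25, K, Pow(s, 2), Mul(-10, s)), -1)) = Mul(Pow(Add(25, K, Pow(s, 2), Mul(-10, s)), -1), Add(-16, s)))
Pow(Function('z')(Function('P')(Mul(-2, 3), -15), Pow(Add(6, 8), 2)), -1) = Pow(Mul(Pow(Add(25, Mul(-2, 3), Pow(-15, 2), Mul(-10, -15)), -1), Add(-16, -15)), -1) = Pow(Mul(Pow(Add(25, -6, 225, 150), -1), -31), -1) = Pow(Mul(Pow(394, -1), -31), -1) = Pow(Mul(Rational(1, 394), -31), -1) = Pow(Rational(-31, 394), -1) = Rational(-394, 31)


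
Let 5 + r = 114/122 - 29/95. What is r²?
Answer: 641558241/33582025 ≈ 19.104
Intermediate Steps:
r = -25329/5795 (r = -5 + (114/122 - 29/95) = -5 + (114*(1/122) - 29*1/95) = -5 + (57/61 - 29/95) = -5 + 3646/5795 = -25329/5795 ≈ -4.3708)
r² = (-25329/5795)² = 641558241/33582025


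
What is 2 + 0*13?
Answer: 2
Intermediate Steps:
2 + 0*13 = 2 + 0 = 2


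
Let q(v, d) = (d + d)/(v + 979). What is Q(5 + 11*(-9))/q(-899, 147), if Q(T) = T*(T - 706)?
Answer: 3008000/147 ≈ 20463.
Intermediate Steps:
q(v, d) = 2*d/(979 + v) (q(v, d) = (2*d)/(979 + v) = 2*d/(979 + v))
Q(T) = T*(-706 + T)
Q(5 + 11*(-9))/q(-899, 147) = ((5 + 11*(-9))*(-706 + (5 + 11*(-9))))/((2*147/(979 - 899))) = ((5 - 99)*(-706 + (5 - 99)))/((2*147/80)) = (-94*(-706 - 94))/((2*147*(1/80))) = (-94*(-800))/(147/40) = 75200*(40/147) = 3008000/147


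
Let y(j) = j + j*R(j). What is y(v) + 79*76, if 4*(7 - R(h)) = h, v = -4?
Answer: 5968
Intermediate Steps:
R(h) = 7 - h/4
y(j) = j + j*(7 - j/4)
y(v) + 79*76 = (1/4)*(-4)*(32 - 1*(-4)) + 79*76 = (1/4)*(-4)*(32 + 4) + 6004 = (1/4)*(-4)*36 + 6004 = -36 + 6004 = 5968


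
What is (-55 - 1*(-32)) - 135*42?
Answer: -5693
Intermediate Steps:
(-55 - 1*(-32)) - 135*42 = (-55 + 32) - 5670 = -23 - 5670 = -5693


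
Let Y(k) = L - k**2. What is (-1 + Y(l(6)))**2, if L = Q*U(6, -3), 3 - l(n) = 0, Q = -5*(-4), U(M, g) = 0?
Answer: 100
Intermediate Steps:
Q = 20
l(n) = 3 (l(n) = 3 - 1*0 = 3 + 0 = 3)
L = 0 (L = 20*0 = 0)
Y(k) = -k**2 (Y(k) = 0 - k**2 = -k**2)
(-1 + Y(l(6)))**2 = (-1 - 1*3**2)**2 = (-1 - 1*9)**2 = (-1 - 9)**2 = (-10)**2 = 100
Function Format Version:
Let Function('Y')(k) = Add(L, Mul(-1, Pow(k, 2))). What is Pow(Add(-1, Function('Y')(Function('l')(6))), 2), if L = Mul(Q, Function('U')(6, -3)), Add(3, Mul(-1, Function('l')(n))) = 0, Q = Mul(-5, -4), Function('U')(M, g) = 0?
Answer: 100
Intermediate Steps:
Q = 20
Function('l')(n) = 3 (Function('l')(n) = Add(3, Mul(-1, 0)) = Add(3, 0) = 3)
L = 0 (L = Mul(20, 0) = 0)
Function('Y')(k) = Mul(-1, Pow(k, 2)) (Function('Y')(k) = Add(0, Mul(-1, Pow(k, 2))) = Mul(-1, Pow(k, 2)))
Pow(Add(-1, Function('Y')(Function('l')(6))), 2) = Pow(Add(-1, Mul(-1, Pow(3, 2))), 2) = Pow(Add(-1, Mul(-1, 9)), 2) = Pow(Add(-1, -9), 2) = Pow(-10, 2) = 100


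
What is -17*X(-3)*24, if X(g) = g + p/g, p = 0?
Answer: 1224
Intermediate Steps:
X(g) = g (X(g) = g + 0/g = g + 0 = g)
-17*X(-3)*24 = -17*(-3)*24 = 51*24 = 1224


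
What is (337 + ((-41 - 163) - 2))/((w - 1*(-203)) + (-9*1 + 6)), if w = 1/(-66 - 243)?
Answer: 40479/61799 ≈ 0.65501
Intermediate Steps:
w = -1/309 (w = 1/(-309) = -1/309 ≈ -0.0032362)
(337 + ((-41 - 163) - 2))/((w - 1*(-203)) + (-9*1 + 6)) = (337 + ((-41 - 163) - 2))/((-1/309 - 1*(-203)) + (-9*1 + 6)) = (337 + (-204 - 2))/((-1/309 + 203) + (-9 + 6)) = (337 - 206)/(62726/309 - 3) = 131/(61799/309) = 131*(309/61799) = 40479/61799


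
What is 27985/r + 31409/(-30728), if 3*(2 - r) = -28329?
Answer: 112653015/58045192 ≈ 1.9408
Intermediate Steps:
r = 9445 (r = 2 - ⅓*(-28329) = 2 + 9443 = 9445)
27985/r + 31409/(-30728) = 27985/9445 + 31409/(-30728) = 27985*(1/9445) + 31409*(-1/30728) = 5597/1889 - 31409/30728 = 112653015/58045192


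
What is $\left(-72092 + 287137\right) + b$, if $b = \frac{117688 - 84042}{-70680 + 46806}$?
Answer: $\frac{2566975342}{11937} \approx 2.1504 \cdot 10^{5}$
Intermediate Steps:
$b = - \frac{16823}{11937}$ ($b = \frac{33646}{-23874} = 33646 \left(- \frac{1}{23874}\right) = - \frac{16823}{11937} \approx -1.4093$)
$\left(-72092 + 287137\right) + b = \left(-72092 + 287137\right) - \frac{16823}{11937} = 215045 - \frac{16823}{11937} = \frac{2566975342}{11937}$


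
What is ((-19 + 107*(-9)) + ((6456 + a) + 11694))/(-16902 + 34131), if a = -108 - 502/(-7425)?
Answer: 126671002/127925325 ≈ 0.99020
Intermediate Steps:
a = -801398/7425 (a = -108 - 502*(-1/7425) = -108 + 502/7425 = -801398/7425 ≈ -107.93)
((-19 + 107*(-9)) + ((6456 + a) + 11694))/(-16902 + 34131) = ((-19 + 107*(-9)) + ((6456 - 801398/7425) + 11694))/(-16902 + 34131) = ((-19 - 963) + (47134402/7425 + 11694))/17229 = (-982 + 133962352/7425)*(1/17229) = (126671002/7425)*(1/17229) = 126671002/127925325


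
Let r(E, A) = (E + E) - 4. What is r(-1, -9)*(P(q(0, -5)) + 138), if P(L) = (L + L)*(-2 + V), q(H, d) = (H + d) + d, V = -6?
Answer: -1788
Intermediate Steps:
q(H, d) = H + 2*d
r(E, A) = -4 + 2*E (r(E, A) = 2*E - 4 = -4 + 2*E)
P(L) = -16*L (P(L) = (L + L)*(-2 - 6) = (2*L)*(-8) = -16*L)
r(-1, -9)*(P(q(0, -5)) + 138) = (-4 + 2*(-1))*(-16*(0 + 2*(-5)) + 138) = (-4 - 2)*(-16*(0 - 10) + 138) = -6*(-16*(-10) + 138) = -6*(160 + 138) = -6*298 = -1788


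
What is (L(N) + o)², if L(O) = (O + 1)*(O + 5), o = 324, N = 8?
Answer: 194481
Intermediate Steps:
L(O) = (1 + O)*(5 + O)
(L(N) + o)² = ((5 + 8² + 6*8) + 324)² = ((5 + 64 + 48) + 324)² = (117 + 324)² = 441² = 194481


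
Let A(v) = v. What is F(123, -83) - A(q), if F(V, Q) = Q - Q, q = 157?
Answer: -157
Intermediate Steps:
F(V, Q) = 0
F(123, -83) - A(q) = 0 - 1*157 = 0 - 157 = -157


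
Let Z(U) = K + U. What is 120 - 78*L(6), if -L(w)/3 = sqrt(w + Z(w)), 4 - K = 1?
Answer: 120 + 234*sqrt(15) ≈ 1026.3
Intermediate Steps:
K = 3 (K = 4 - 1*1 = 4 - 1 = 3)
Z(U) = 3 + U
L(w) = -3*sqrt(3 + 2*w) (L(w) = -3*sqrt(w + (3 + w)) = -3*sqrt(3 + 2*w))
120 - 78*L(6) = 120 - (-234)*sqrt(3 + 2*6) = 120 - (-234)*sqrt(3 + 12) = 120 - (-234)*sqrt(15) = 120 + 234*sqrt(15)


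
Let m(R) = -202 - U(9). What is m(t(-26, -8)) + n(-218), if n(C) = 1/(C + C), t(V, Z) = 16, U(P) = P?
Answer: -91997/436 ≈ -211.00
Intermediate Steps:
n(C) = 1/(2*C)
m(R) = -211 (m(R) = -202 - 1*9 = -202 - 9 = -211)
m(t(-26, -8)) + n(-218) = -211 + (½)/(-218) = -211 + (½)*(-1/218) = -211 - 1/436 = -91997/436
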